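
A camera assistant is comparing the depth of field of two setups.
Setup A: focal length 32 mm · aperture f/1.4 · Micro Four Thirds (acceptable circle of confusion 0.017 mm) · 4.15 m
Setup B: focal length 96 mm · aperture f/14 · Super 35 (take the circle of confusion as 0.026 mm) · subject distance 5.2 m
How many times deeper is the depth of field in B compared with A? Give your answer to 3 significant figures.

2.73

Setup A: H = 32²/(1.4×0.017) + 32 ≈ 43057.2 mm; DoF = Df − Dn = 4589.24 − 3787.49 ≈ 801.75 mm.
Setup B: H = 96²/(14×0.026) + 96 ≈ 25414.7 mm; DoF = Df − Dn = 6512.9 − 4327.6 ≈ 2185.3 mm.
Ratio = 2185.3 / 801.75 ≈ 2.73.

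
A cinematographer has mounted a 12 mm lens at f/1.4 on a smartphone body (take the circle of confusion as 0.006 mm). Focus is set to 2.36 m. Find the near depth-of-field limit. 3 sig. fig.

2.08 m

Hyperfocal distance H = f²/(N·c) + f = 12²/(1.4 × 0.006) + 12 = 144/0.0084 + 12 ≈ 17154.9 mm ≈ 17.15 m.
Near limit Dn = s·(H − f)/(H + s − 2f) = 2360 × (17154.9 − 12) / (17154.9 + 2360 − 2 × 12) = 2360 × 17142.9 / 19490.9 ≈ 2075.7 mm ≈ 2.08 m.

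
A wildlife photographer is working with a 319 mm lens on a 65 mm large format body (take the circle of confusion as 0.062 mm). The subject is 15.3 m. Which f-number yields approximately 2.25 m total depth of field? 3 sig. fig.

f/8.01

Write h = H − f = f²/(N·c). The thin-lens limits are Dn = s·h/(h + (s−f)) and Df = s·h/(h − (s−f)), so DoF = Df − Dn = 2·s·(s−f)·h / (h² − (s−f)²).
That is a quadratic in h: DoF·h² − 2·s·(s−f)·h − DoF·(s−f)² = 0 ⇒ h = (s−f)·(s + √(s² + DoF²)) / DoF = 14981 × (15300 + √(15300² + 2250²)) / 2250 = 14981 × (15300 + 15464.6) / 2250 ≈ 204837 mm.
Then N = f²/(c·h) = 319² / (0.062 × 204837) = 101761 / 12700 ≈ 8.01.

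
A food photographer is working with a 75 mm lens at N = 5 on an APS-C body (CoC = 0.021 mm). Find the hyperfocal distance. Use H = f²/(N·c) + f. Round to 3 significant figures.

Hyperfocal distance H = f²/(N·c) + f = 75²/(5 × 0.021) + 75 = 5625/0.105 + 75 ≈ 53646.4 mm ≈ 53.6 m.

53.6 m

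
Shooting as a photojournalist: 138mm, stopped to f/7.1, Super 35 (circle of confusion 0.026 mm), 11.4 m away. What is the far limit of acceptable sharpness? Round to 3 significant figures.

Hyperfocal distance H = f²/(N·c) + f = 138²/(7.1 × 0.026) + 138 = 19044/0.1846 + 138 ≈ 103301.6 mm ≈ 103.3 m.
Far limit Df = s·(H − f)/(H − s) = 11400 × (103301.6 − 138) / (103301.6 − 11400) = 11400 × 103163.6 / 91901.6 ≈ 12797 mm ≈ 12.8 m.

12.8 m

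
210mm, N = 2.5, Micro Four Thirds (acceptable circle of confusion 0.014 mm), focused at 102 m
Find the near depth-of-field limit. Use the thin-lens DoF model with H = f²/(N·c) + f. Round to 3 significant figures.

94.4 m

Hyperfocal distance H = f²/(N·c) + f = 210²/(2.5 × 0.014) + 210 = 44100/0.035 + 210 ≈ 1260210.0 mm ≈ 1260 m.
Near limit Dn = s·(H − f)/(H + s − 2f) = 102000 × (1260210.0 − 210) / (1260210.0 + 102000 − 2 × 210) = 102000 × 1260000.0 / 1361790.0 ≈ 94376 mm ≈ 94.4 m.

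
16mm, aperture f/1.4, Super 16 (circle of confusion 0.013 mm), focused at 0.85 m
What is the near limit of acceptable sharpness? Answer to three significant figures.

0.802 m

Hyperfocal distance H = f²/(N·c) + f = 16²/(1.4 × 0.013) + 16 = 256/0.0182 + 16 ≈ 14081.9 mm ≈ 14.08 m.
Near limit Dn = s·(H − f)/(H + s − 2f) = 850 × (14081.9 − 16) / (14081.9 + 850 − 2 × 16) = 850 × 14065.9 / 14899.9 ≈ 802.42 mm ≈ 0.802 m.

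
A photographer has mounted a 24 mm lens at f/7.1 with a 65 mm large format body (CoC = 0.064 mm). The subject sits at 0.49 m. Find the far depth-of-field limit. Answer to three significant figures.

Hyperfocal distance H = f²/(N·c) + f = 24²/(7.1 × 0.064) + 24 = 576/0.4544 + 24 ≈ 1291.6 mm ≈ 1.292 m.
Far limit Df = s·(H − f)/(H − s) = 490 × (1291.6 − 24) / (1291.6 − 490) = 490 × 1267.6 / 801.6 ≈ 774.85 mm ≈ 0.775 m.

0.775 m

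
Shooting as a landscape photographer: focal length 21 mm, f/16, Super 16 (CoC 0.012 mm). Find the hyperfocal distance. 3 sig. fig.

2.32 m

Hyperfocal distance H = f²/(N·c) + f = 21²/(16 × 0.012) + 21 = 441/0.192 + 21 ≈ 2317.9 mm ≈ 2.32 m.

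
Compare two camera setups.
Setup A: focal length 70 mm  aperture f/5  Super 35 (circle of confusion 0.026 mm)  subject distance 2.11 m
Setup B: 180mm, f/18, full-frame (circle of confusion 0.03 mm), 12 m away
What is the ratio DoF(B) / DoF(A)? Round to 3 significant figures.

Setup A: H = 70²/(5×0.026) + 70 ≈ 37762.3 mm; DoF = Df − Dn = 2230.73 − 2001.66 ≈ 229.07 mm.
Setup B: H = 180²/(18×0.03) + 180 ≈ 60180.0 mm; DoF = Df − Dn = 14944.0 − 10025.1 ≈ 4918.9 mm.
Ratio = 4918.9 / 229.07 ≈ 21.5.

21.5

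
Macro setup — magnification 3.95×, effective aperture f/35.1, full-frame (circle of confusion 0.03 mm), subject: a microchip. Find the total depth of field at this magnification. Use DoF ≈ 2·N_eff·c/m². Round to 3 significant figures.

At magnification m, DoF ≈ 2·N_eff·c/m² = 2 × 35.1 × 0.03 / 3.95² = 2.106 / 15.6 ≈ 0.135 mm.

0.135 mm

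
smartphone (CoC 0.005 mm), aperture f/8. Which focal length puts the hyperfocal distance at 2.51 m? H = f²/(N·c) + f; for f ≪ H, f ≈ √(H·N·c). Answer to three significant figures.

From H = f²/(N·c) + f, with f ≪ H: f ≈ √(H·N·c) = √(2510 × 8 × 0.005) = √100.40 ≈ 10.02 mm.
The +f correction barely moves this — solving exactly, f² + N·c·f − N·c·H = 0 ⇒ f = (−N·c + √((N·c)² + 4·N·c·H))/2 = (−0.04 + √401.60)/2 ≈ 10.000 mm, so f ≈ 10.0 mm.

10.0 mm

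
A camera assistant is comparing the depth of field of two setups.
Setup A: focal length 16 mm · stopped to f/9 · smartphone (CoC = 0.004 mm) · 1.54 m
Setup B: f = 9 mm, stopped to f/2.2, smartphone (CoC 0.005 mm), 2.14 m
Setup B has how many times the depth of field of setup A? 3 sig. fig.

1.95

Setup A: H = 16²/(9×0.004) + 16 ≈ 7127.1 mm; DoF = Df − Dn = 1960.07 − 1268.21 ≈ 691.86 mm.
Setup B: H = 9²/(2.2×0.005) + 9 ≈ 7372.6 mm; DoF = Df − Dn = 3011.5 − 1659.7 ≈ 1351.8 mm.
Ratio = 1351.8 / 691.86 ≈ 1.95.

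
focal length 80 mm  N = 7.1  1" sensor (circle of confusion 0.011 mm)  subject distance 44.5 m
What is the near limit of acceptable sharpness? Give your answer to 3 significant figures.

Hyperfocal distance H = f²/(N·c) + f = 80²/(7.1 × 0.011) + 80 = 6400/0.0781 + 80 ≈ 82026.2 mm ≈ 82.03 m.
Near limit Dn = s·(H − f)/(H + s − 2f) = 44500 × (82026.2 − 80) / (82026.2 + 44500 − 2 × 80) = 44500 × 81946.2 / 126366.2 ≈ 28857 mm ≈ 28.9 m.

28.9 m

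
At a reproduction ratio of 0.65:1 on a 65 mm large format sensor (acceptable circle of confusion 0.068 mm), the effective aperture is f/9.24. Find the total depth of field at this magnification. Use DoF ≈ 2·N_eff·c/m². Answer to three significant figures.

2.97 mm

At magnification m, DoF ≈ 2·N_eff·c/m² = 2 × 9.24 × 0.068 / 0.65² = 1.257 / 0.4225 ≈ 2.97 mm.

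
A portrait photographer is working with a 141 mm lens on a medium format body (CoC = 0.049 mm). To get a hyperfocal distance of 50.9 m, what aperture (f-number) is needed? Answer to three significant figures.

f/7.99

Rearrange H = f²/(N·c) + f for N: N = f² / ((H − f)·c).
N = 141² / ((50900 − 141) × 0.049) = 19881 / 2487 ≈ 7.99.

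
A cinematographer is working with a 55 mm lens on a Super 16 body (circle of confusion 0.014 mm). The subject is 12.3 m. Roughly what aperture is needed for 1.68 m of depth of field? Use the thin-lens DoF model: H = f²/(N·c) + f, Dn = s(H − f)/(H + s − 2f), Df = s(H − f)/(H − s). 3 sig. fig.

f/1.20

Write h = H − f = f²/(N·c). The thin-lens limits are Dn = s·h/(h + (s−f)) and Df = s·h/(h − (s−f)), so DoF = Df − Dn = 2·s·(s−f)·h / (h² − (s−f)²).
That is a quadratic in h: DoF·h² − 2·s·(s−f)·h − DoF·(s−f)² = 0 ⇒ h = (s−f)·(s + √(s² + DoF²)) / DoF = 12245 × (12300 + √(12300² + 1680²)) / 1680 = 12245 × (12300 + 12414.2) / 1680 ≈ 180134 mm.
Then N = f²/(c·h) = 55² / (0.014 × 180134) = 3025 / 2521.9 ≈ 1.20.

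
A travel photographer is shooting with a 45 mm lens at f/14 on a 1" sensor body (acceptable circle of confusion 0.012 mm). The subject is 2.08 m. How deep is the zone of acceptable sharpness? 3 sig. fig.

0.723 m

Hyperfocal distance H = f²/(N·c) + f = 45²/(14 × 0.012) + 45 = 2025/0.168 + 45 ≈ 12098.6 mm ≈ 12.10 m.
Near limit Dn = s·(H − f)/(H + s − 2f) = 2080 × (12098.6 − 45) / (12098.6 + 2080 − 2 × 45) = 2080 × 12053.6 / 14088.6 ≈ 1779.56 mm.
Far limit Df = s·(H − f)/(H − s) = 2080 × (12098.6 − 45) / (12098.6 − 2080) = 2080 × 12053.6 / 10018.6 ≈ 2502.50 mm.
Depth of field = Df − Dn = 2502.50 − 1779.56 ≈ 722.94 mm ≈ 0.723 m.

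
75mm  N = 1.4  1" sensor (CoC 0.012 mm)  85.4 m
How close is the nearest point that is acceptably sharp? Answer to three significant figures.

68.1 m

Hyperfocal distance H = f²/(N·c) + f = 75²/(1.4 × 0.012) + 75 = 5625/0.0168 + 75 ≈ 334896.4 mm ≈ 334.9 m.
Near limit Dn = s·(H − f)/(H + s − 2f) = 85400 × (334896.4 − 75) / (334896.4 + 85400 − 2 × 75) = 85400 × 334821.4 / 420146.4 ≈ 68057 mm ≈ 68.1 m.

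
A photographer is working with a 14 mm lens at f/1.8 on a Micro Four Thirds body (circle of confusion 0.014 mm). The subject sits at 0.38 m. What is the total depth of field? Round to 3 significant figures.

35.8 mm

Hyperfocal distance H = f²/(N·c) + f = 14²/(1.8 × 0.014) + 14 = 196/0.0252 + 14 ≈ 7791.8 mm ≈ 7.792 m.
Near limit Dn = s·(H − f)/(H + s − 2f) = 380 × (7791.8 − 14) / (7791.8 + 380 − 2 × 14) = 380 × 7777.8 / 8143.8 ≈ 362.922 mm.
Far limit Df = s·(H − f)/(H − s) = 380 × (7791.8 − 14) / (7791.8 − 380) = 380 × 7777.8 / 7411.8 ≈ 398.765 mm.
Depth of field = Df − Dn = 398.765 − 362.922 ≈ 35.843 mm.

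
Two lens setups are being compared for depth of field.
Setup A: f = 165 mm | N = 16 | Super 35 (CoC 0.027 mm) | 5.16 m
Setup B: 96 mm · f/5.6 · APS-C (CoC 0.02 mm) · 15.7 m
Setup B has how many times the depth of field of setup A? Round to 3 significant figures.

7.50

Setup A: H = 165²/(16×0.027) + 165 ≈ 63185.8 mm; DoF = Df − Dn = 5604.18 − 4781.06 ≈ 823.12 mm.
Setup B: H = 96²/(5.6×0.02) + 96 ≈ 82381.7 mm; DoF = Df − Dn = 19373.9 − 13197.4 ≈ 6176.5 mm.
Ratio = 6176.5 / 823.12 ≈ 7.50.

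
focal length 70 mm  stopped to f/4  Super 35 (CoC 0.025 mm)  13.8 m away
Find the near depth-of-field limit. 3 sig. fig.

10.8 m

Hyperfocal distance H = f²/(N·c) + f = 70²/(4 × 0.025) + 70 = 4900/0.1 + 70 ≈ 49070.0 mm ≈ 49.07 m.
Near limit Dn = s·(H − f)/(H + s − 2f) = 13800 × (49070.0 − 70) / (49070.0 + 13800 − 2 × 70) = 13800 × 49000.0 / 62730.0 ≈ 10780 mm ≈ 10.8 m.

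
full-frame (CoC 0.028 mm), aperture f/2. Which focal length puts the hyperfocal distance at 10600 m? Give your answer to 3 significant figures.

770 mm

From H = f²/(N·c) + f, with f ≪ H: f ≈ √(H·N·c) = √(10600000 × 2 × 0.028) = √593600 ≈ 770.5 mm.
Exact: f² + N·c·f − N·c·H = 0 ⇒ f = (−N·c + √((N·c)² + 4·N·c·H))/2 = (−0.056 + √2374400)/2 ≈ 770.43 mm ≈ 770 mm.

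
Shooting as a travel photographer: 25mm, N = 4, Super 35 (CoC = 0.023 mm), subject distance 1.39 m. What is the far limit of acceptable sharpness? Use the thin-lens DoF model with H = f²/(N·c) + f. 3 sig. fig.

1.74 m

Hyperfocal distance H = f²/(N·c) + f = 25²/(4 × 0.023) + 25 = 625/0.092 + 25 ≈ 6818.5 mm ≈ 6.818 m.
Far limit Df = s·(H − f)/(H − s) = 1390 × (6818.5 − 25) / (6818.5 − 1390) = 1390 × 6793.5 / 5428.5 ≈ 1739.5 mm ≈ 1.74 m.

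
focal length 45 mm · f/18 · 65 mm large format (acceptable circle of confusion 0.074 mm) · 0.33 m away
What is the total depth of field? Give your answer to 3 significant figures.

128 mm

Hyperfocal distance H = f²/(N·c) + f = 45²/(18 × 0.074) + 45 = 2025/1.332 + 45 ≈ 1565.3 mm ≈ 1.565 m.
Near limit Dn = s·(H − f)/(H + s − 2f) = 330 × (1565.3 − 45) / (1565.3 + 330 − 2 × 45) = 330 × 1520.3 / 1805.3 ≈ 277.90 mm.
Far limit Df = s·(H − f)/(H − s) = 330 × (1565.3 − 45) / (1565.3 − 330) = 330 × 1520.3 / 1235.3 ≈ 406.14 mm.
Depth of field = Df − Dn = 406.14 − 277.90 ≈ 128.24 mm.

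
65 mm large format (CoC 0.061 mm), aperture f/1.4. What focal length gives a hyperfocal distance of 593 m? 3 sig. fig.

From H = f²/(N·c) + f, with f ≪ H: f ≈ √(H·N·c) = √(593000 × 1.4 × 0.061) = √50642 ≈ 225.0 mm.
The +f correction barely moves this — solving exactly, f² + N·c·f − N·c·H = 0 ⇒ f = (−N·c + √((N·c)² + 4·N·c·H))/2 = (−0.0854 + √202569)/2 ≈ 225.00 mm, so f ≈ 225 mm.

225 mm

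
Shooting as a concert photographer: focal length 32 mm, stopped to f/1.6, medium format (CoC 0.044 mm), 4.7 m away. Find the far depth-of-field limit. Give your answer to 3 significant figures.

Hyperfocal distance H = f²/(N·c) + f = 32²/(1.6 × 0.044) + 32 = 1024/0.0704 + 32 ≈ 14577.5 mm ≈ 14.58 m.
Far limit Df = s·(H − f)/(H − s) = 4700 × (14577.5 − 32) / (14577.5 − 4700) = 4700 × 14545.5 / 9877.5 ≈ 6921.2 mm ≈ 6.92 m.

6.92 m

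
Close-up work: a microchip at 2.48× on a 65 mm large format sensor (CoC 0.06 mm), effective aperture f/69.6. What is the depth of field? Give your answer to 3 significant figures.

At magnification m, DoF ≈ 2·N_eff·c/m² = 2 × 69.6 × 0.06 / 2.48² = 8.352 / 6.15 ≈ 1.36 mm.

1.36 mm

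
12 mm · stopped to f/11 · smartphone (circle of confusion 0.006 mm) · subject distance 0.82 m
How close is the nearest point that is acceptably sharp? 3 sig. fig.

Hyperfocal distance H = f²/(N·c) + f = 12²/(11 × 0.006) + 12 = 144/0.066 + 12 ≈ 2193.8 mm ≈ 2.194 m.
Near limit Dn = s·(H − f)/(H + s − 2f) = 820 × (2193.8 − 12) / (2193.8 + 820 − 2 × 12) = 820 × 2181.8 / 2989.8 ≈ 598.39 mm ≈ 0.598 m.

0.598 m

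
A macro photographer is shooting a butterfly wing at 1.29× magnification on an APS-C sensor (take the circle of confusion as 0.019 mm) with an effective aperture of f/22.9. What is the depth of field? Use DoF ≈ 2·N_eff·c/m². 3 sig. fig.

At magnification m, DoF ≈ 2·N_eff·c/m² = 2 × 22.9 × 0.019 / 1.29² = 0.8702 / 1.664 ≈ 0.523 mm.

0.523 mm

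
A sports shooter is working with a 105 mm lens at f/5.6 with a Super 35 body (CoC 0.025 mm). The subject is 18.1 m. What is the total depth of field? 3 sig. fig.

Hyperfocal distance H = f²/(N·c) + f = 105²/(5.6 × 0.025) + 105 = 11025/0.14 + 105 ≈ 78855.0 mm ≈ 78.86 m.
Near limit Dn = s·(H − f)/(H + s − 2f) = 18100 × (78855.0 − 105) / (78855.0 + 18100 − 2 × 105) = 18100 × 78750.0 / 96745.0 ≈ 14733.3 mm.
Far limit Df = s·(H − f)/(H − s) = 18100 × (78855.0 − 105) / (78855.0 − 18100) = 18100 × 78750.0 / 60755.0 ≈ 23461.0 mm.
Depth of field = Df − Dn = 23461.0 − 14733.3 ≈ 8727.7 mm ≈ 8.73 m.

8.73 m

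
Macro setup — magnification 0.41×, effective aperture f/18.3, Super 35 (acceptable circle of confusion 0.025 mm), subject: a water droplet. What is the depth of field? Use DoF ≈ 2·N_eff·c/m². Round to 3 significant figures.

5.44 mm

At magnification m, DoF ≈ 2·N_eff·c/m² = 2 × 18.3 × 0.025 / 0.41² = 0.915 / 0.1681 ≈ 5.44 mm.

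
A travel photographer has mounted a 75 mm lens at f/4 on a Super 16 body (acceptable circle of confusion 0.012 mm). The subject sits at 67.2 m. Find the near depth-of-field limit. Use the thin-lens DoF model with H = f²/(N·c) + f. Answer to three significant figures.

Hyperfocal distance H = f²/(N·c) + f = 75²/(4 × 0.012) + 75 = 5625/0.048 + 75 ≈ 117262.5 mm ≈ 117.3 m.
Near limit Dn = s·(H − f)/(H + s − 2f) = 67200 × (117262.5 − 75) / (117262.5 + 67200 − 2 × 75) = 67200 × 117187.5 / 184312.5 ≈ 42726 mm ≈ 42.7 m.

42.7 m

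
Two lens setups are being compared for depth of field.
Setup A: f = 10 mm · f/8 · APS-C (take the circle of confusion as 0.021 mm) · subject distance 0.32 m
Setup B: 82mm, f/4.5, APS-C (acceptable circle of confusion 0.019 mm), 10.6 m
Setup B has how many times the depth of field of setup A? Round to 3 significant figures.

Setup A: H = 10²/(8×0.021) + 10 ≈ 605.2 mm; DoF = Df − Dn = 667.78 − 210.42 ≈ 457.36 mm.
Setup B: H = 82²/(4.5×0.019) + 82 ≈ 78725.3 mm; DoF = Df − Dn = 12236.6 − 9349.6 ≈ 2887.0 mm.
Ratio = 2887.0 / 457.36 ≈ 6.31.

6.31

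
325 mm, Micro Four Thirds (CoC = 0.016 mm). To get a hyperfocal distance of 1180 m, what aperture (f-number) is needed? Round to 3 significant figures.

f/5.60

Rearrange H = f²/(N·c) + f for N: N = f² / ((H − f)·c).
N = 325² / ((1180000 − 325) × 0.016) = 105625 / 18875 ≈ 5.60.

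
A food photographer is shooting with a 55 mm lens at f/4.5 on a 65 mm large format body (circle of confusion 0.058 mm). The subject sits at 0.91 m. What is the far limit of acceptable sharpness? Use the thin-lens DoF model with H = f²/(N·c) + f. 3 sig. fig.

Hyperfocal distance H = f²/(N·c) + f = 55²/(4.5 × 0.058) + 55 = 3025/0.261 + 55 ≈ 11645.0 mm ≈ 11.65 m.
Far limit Df = s·(H − f)/(H − s) = 910 × (11645.0 − 55) / (11645.0 − 910) = 910 × 11590.0 / 10735.0 ≈ 982.48 mm ≈ 0.982 m.

0.982 m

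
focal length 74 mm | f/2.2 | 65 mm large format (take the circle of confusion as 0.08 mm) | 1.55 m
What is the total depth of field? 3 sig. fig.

147 mm

Hyperfocal distance H = f²/(N·c) + f = 74²/(2.2 × 0.08) + 74 = 5476/0.176 + 74 ≈ 31187.6 mm ≈ 31.19 m.
Near limit Dn = s·(H − f)/(H + s − 2f) = 1550 × (31187.6 − 74) / (31187.6 + 1550 − 2 × 74) = 1550 × 31113.6 / 32589.6 ≈ 1479.80 mm.
Far limit Df = s·(H − f)/(H − s) = 1550 × (31187.6 − 74) / (31187.6 − 1550) = 1550 × 31113.6 / 29637.6 ≈ 1627.19 mm.
Depth of field = Df − Dn = 1627.19 − 1479.80 ≈ 147.39 mm.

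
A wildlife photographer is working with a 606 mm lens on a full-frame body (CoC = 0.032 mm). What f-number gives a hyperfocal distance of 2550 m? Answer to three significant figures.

f/4.50

Rearrange H = f²/(N·c) + f for N: N = f² / ((H − f)·c).
N = 606² / ((2550000 − 606) × 0.032) = 367236 / 81581 ≈ 4.50.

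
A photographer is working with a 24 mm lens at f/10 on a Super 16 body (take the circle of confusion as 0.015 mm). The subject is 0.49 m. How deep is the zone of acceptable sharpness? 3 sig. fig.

Hyperfocal distance H = f²/(N·c) + f = 24²/(10 × 0.015) + 24 = 576/0.15 + 24 ≈ 3864.0 mm ≈ 3.864 m.
Near limit Dn = s·(H − f)/(H + s − 2f) = 490 × (3864.0 − 24) / (3864.0 + 490 − 2 × 24) = 490 × 3840.0 / 4306.0 ≈ 436.97 mm.
Far limit Df = s·(H − f)/(H − s) = 490 × (3864.0 − 24) / (3864.0 − 490) = 490 × 3840.0 / 3374.0 ≈ 557.68 mm.
Depth of field = Df − Dn = 557.68 − 436.97 ≈ 120.71 mm.

121 mm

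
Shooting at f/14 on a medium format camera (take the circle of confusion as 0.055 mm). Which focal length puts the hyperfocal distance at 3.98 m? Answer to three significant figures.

55.0 mm

From H = f²/(N·c) + f, with f ≪ H: f ≈ √(H·N·c) = √(3980 × 14 × 0.055) = √3064.6 ≈ 55.36 mm.
Exact: f² + N·c·f − N·c·H = 0 ⇒ f = (−N·c + √((N·c)² + 4·N·c·H))/2 = (−0.77 + √12259)/2 ≈ 54.975 mm ≈ 55.0 mm.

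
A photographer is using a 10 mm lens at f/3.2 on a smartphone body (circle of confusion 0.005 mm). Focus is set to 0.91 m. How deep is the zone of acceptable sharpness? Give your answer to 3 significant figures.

Hyperfocal distance H = f²/(N·c) + f = 10²/(3.2 × 0.005) + 10 = 100/0.016 + 10 ≈ 6260.0 mm ≈ 6.260 m.
Near limit Dn = s·(H − f)/(H + s − 2f) = 910 × (6260.0 − 10) / (6260.0 + 910 − 2 × 10) = 910 × 6250.0 / 7150.0 ≈ 795.45 mm.
Far limit Df = s·(H − f)/(H − s) = 910 × (6260.0 − 10) / (6260.0 − 910) = 910 × 6250.0 / 5350.0 ≈ 1063.08 mm.
Depth of field = Df − Dn = 1063.08 − 795.45 ≈ 267.63 mm.

268 mm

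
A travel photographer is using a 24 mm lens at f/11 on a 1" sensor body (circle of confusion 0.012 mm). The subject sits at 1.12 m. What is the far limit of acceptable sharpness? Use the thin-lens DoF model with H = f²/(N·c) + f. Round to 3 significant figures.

1.50 m

Hyperfocal distance H = f²/(N·c) + f = 24²/(11 × 0.012) + 24 = 576/0.132 + 24 ≈ 4387.6 mm ≈ 4.388 m.
Far limit Df = s·(H − f)/(H − s) = 1120 × (4387.6 − 24) / (4387.6 − 1120) = 1120 × 4363.6 / 3267.6 ≈ 1495.7 mm ≈ 1.50 m.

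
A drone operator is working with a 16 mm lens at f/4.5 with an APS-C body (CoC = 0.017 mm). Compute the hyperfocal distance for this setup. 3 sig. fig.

3.36 m

Hyperfocal distance H = f²/(N·c) + f = 16²/(4.5 × 0.017) + 16 = 256/0.0765 + 16 ≈ 3362.4 mm ≈ 3.36 m.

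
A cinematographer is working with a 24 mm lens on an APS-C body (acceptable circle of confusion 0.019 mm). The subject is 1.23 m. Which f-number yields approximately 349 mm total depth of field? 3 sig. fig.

Write h = H − f = f²/(N·c). The thin-lens limits are Dn = s·h/(h + (s−f)) and Df = s·h/(h − (s−f)), so DoF = Df − Dn = 2·s·(s−f)·h / (h² − (s−f)²).
That is a quadratic in h: DoF·h² − 2·s·(s−f)·h − DoF·(s−f)² = 0 ⇒ h = (s−f)·(s + √(s² + DoF²)) / DoF = 1206 × (1230 + √(1230² + 349²)) / 349 = 1206 × (1230 + 1278.55) / 349 ≈ 8668.5 mm.
Then N = f²/(c·h) = 24² / (0.019 × 8668.5) = 576 / 164.70 ≈ 3.50.

f/3.50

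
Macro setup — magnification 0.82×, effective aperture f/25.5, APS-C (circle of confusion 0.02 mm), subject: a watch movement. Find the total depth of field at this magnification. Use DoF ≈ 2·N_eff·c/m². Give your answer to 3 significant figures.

At magnification m, DoF ≈ 2·N_eff·c/m² = 2 × 25.5 × 0.02 / 0.82² = 1.02 / 0.6724 ≈ 1.52 mm.

1.52 mm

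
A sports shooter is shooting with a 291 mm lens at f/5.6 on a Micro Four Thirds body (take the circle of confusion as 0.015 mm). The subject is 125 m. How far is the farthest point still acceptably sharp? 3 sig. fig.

Hyperfocal distance H = f²/(N·c) + f = 291²/(5.6 × 0.015) + 291 = 84681/0.084 + 291 ≈ 1008398.1 mm ≈ 1008 m.
Far limit Df = s·(H − f)/(H − s) = 125000 × (1008398.1 − 291) / (1008398.1 − 125000) = 125000 × 1008107.1 / 883398.1 ≈ 142646 mm ≈ 143 m.

143 m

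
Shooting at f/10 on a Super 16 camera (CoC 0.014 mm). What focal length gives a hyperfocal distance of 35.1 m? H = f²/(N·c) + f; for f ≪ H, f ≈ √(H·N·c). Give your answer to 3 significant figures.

70.0 mm

From H = f²/(N·c) + f, with f ≪ H: f ≈ √(H·N·c) = √(35100 × 10 × 0.014) = √4914.0 ≈ 70.10 mm.
Exact: f² + N·c·f − N·c·H = 0 ⇒ f = (−N·c + √((N·c)² + 4·N·c·H))/2 = (−0.14 + √19656)/2 ≈ 70.030 mm ≈ 70.0 mm.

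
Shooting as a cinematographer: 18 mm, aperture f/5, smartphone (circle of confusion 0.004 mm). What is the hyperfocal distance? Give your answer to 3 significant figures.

Hyperfocal distance H = f²/(N·c) + f = 18²/(5 × 0.004) + 18 = 324/0.02 + 18 ≈ 16218.0 mm ≈ 16.2 m.

16.2 m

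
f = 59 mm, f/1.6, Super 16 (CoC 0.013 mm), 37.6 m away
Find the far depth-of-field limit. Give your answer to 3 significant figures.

48.5 m

Hyperfocal distance H = f²/(N·c) + f = 59²/(1.6 × 0.013) + 59 = 3481/0.0208 + 59 ≈ 167414.8 mm ≈ 167.4 m.
Far limit Df = s·(H − f)/(H − s) = 37600 × (167414.8 − 59) / (167414.8 − 37600) = 37600 × 167355.8 / 129814.8 ≈ 48474 mm ≈ 48.5 m.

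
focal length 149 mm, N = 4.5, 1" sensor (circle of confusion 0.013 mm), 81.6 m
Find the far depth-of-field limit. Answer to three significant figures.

104 m

Hyperfocal distance H = f²/(N·c) + f = 149²/(4.5 × 0.013) + 149 = 22201/0.0585 + 149 ≈ 379653.3 mm ≈ 379.7 m.
Far limit Df = s·(H − f)/(H − s) = 81600 × (379653.3 − 149) / (379653.3 − 81600) = 81600 × 379504.3 / 298053.3 ≈ 103899 mm ≈ 104 m.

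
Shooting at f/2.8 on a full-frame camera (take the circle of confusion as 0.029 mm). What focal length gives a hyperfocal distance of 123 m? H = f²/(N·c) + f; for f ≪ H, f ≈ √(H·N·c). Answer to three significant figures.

From H = f²/(N·c) + f, with f ≪ H: f ≈ √(H·N·c) = √(123000 × 2.8 × 0.029) = √9987.6 ≈ 99.94 mm.
The +f correction barely moves this — solving exactly, f² + N·c·f − N·c·H = 0 ⇒ f = (−N·c + √((N·c)² + 4·N·c·H))/2 = (−0.0812 + √39950)/2 ≈ 99.897 mm, so f ≈ 99.9 mm.

99.9 mm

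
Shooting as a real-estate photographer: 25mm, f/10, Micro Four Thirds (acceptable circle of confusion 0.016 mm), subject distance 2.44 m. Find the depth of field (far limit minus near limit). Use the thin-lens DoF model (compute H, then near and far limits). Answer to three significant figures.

Hyperfocal distance H = f²/(N·c) + f = 25²/(10 × 0.016) + 25 = 625/0.16 + 25 ≈ 3931.2 mm ≈ 3.931 m.
Near limit Dn = s·(H − f)/(H + s − 2f) = 2440 × (3931.2 − 25) / (3931.2 + 2440 − 2 × 25) = 2440 × 3906.2 / 6321.2 ≈ 1507.8 mm.
Far limit Df = s·(H − f)/(H − s) = 2440 × (3931.2 − 25) / (3931.2 − 2440) = 2440 × 3906.2 / 1491.2 ≈ 6391.5 mm.
Depth of field = Df − Dn = 6391.5 − 1507.8 ≈ 4883.7 mm ≈ 4.88 m.

4.88 m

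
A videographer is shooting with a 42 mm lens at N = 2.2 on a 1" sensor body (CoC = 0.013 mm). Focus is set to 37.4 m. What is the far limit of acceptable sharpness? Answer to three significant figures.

94.8 m

Hyperfocal distance H = f²/(N·c) + f = 42²/(2.2 × 0.013) + 42 = 1764/0.0286 + 42 ≈ 61720.3 mm ≈ 61.72 m.
Far limit Df = s·(H − f)/(H − s) = 37400 × (61720.3 − 42) / (61720.3 − 37400) = 37400 × 61678.3 / 24320.3 ≈ 94849 mm ≈ 94.8 m.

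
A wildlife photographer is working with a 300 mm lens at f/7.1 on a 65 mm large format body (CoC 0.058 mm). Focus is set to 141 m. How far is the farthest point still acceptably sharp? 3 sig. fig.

Hyperfocal distance H = f²/(N·c) + f = 300²/(7.1 × 0.058) + 300 = 90000/0.4118 + 300 ≈ 218852.7 mm ≈ 218.9 m.
Far limit Df = s·(H − f)/(H − s) = 141000 × (218852.7 − 300) / (218852.7 − 141000) = 141000 × 218552.7 / 77852.7 ≈ 395824 mm ≈ 396 m.

396 m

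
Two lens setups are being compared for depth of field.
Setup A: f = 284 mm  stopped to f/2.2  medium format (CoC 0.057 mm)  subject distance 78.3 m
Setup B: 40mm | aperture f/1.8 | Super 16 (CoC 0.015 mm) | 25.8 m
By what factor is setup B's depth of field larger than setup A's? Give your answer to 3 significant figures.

1.43

Setup A: H = 284²/(2.2×0.057) + 284 ≈ 643473.8 mm; DoF = Df − Dn = 89108 − 69830 ≈ 19278 mm.
Setup B: H = 40²/(1.8×0.015) + 40 ≈ 59299.3 mm; DoF = Df − Dn = 45639 − 17983 ≈ 27656 mm.
Ratio = 27656 / 19278 ≈ 1.43.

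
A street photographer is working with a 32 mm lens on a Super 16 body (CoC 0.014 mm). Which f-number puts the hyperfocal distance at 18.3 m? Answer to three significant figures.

Rearrange H = f²/(N·c) + f for N: N = f² / ((H − f)·c).
N = 32² / ((18300 − 32) × 0.014) = 1024 / 255.8 ≈ 4.

f/4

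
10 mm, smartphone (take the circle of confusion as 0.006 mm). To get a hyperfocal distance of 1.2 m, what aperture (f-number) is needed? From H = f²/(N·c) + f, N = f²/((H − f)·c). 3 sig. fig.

Rearrange H = f²/(N·c) + f for N: N = f² / ((H − f)·c).
N = 10² / ((1200 − 10) × 0.006) = 100 / 7.140 ≈ 14.

f/14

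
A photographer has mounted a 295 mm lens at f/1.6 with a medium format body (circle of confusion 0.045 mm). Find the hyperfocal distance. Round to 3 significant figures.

1210 m

Hyperfocal distance H = f²/(N·c) + f = 295²/(1.6 × 0.045) + 295 = 87025/0.072 + 295 ≈ 1208975.6 mm ≈ 1210 m.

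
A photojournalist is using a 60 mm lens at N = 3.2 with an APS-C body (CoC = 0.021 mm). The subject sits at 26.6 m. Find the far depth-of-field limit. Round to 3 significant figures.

52.7 m

Hyperfocal distance H = f²/(N·c) + f = 60²/(3.2 × 0.021) + 60 = 3600/0.0672 + 60 ≈ 53631.4 mm ≈ 53.63 m.
Far limit Df = s·(H − f)/(H − s) = 26600 × (53631.4 − 60) / (53631.4 − 26600) = 26600 × 53571.4 / 27031.4 ≈ 52716 mm ≈ 52.7 m.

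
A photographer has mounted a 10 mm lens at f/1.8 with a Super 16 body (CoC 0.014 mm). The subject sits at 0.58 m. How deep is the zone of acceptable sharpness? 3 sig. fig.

170 mm

Hyperfocal distance H = f²/(N·c) + f = 10²/(1.8 × 0.014) + 10 = 100/0.0252 + 10 ≈ 3978.3 mm ≈ 3.978 m.
Near limit Dn = s·(H − f)/(H + s − 2f) = 580 × (3978.3 − 10) / (3978.3 + 580 − 2 × 10) = 580 × 3968.3 / 4538.3 ≈ 507.15 mm.
Far limit Df = s·(H − f)/(H − s) = 580 × (3978.3 − 10) / (3978.3 − 580) = 580 × 3968.3 / 3398.3 ≈ 677.29 mm.
Depth of field = Df − Dn = 677.29 − 507.15 ≈ 170.14 mm.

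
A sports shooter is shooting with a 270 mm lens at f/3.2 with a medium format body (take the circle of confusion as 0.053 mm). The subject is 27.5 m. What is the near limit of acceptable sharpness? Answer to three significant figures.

Hyperfocal distance H = f²/(N·c) + f = 270²/(3.2 × 0.053) + 270 = 72900/0.1696 + 270 ≈ 430104.9 mm ≈ 430.1 m.
Near limit Dn = s·(H − f)/(H + s − 2f) = 27500 × (430104.9 − 270) / (430104.9 + 27500 − 2 × 270) = 27500 × 429834.9 / 457064.9 ≈ 25862 mm ≈ 25.9 m.

25.9 m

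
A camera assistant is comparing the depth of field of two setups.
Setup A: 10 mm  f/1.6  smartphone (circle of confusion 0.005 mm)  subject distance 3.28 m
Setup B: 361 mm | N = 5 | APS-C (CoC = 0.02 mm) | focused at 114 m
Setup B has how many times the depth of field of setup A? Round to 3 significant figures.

Setup A: H = 10²/(1.6×0.005) + 10 ≈ 12510.0 mm; DoF = Df − Dn = 4442.0 − 2599.9 ≈ 1842.1 mm.
Setup B: H = 361²/(5×0.02) + 361 ≈ 1303571.0 mm; DoF = Df − Dn = 124890 − 104857 ≈ 20033 mm.
Ratio = 20033 / 1842.1 ≈ 10.9.

10.9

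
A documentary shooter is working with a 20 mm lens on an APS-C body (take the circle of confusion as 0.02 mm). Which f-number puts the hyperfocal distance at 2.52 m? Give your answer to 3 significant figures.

f/8

Rearrange H = f²/(N·c) + f for N: N = f² / ((H − f)·c).
N = 20² / ((2520 − 20) × 0.02) = 400 / 50.00 ≈ 8.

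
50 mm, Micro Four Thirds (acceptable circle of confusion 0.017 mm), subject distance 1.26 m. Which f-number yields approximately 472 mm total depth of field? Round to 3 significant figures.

f/22

Write h = H − f = f²/(N·c). The thin-lens limits are Dn = s·h/(h + (s−f)) and Df = s·h/(h − (s−f)), so DoF = Df − Dn = 2·s·(s−f)·h / (h² − (s−f)²).
That is a quadratic in h: DoF·h² − 2·s·(s−f)·h − DoF·(s−f)² = 0 ⇒ h = (s−f)·(s + √(s² + DoF²)) / DoF = 1210 × (1260 + √(1260² + 472²)) / 472 = 1210 × (1260 + 1345.51) / 472 ≈ 6679.4 mm.
Then N = f²/(c·h) = 50² / (0.017 × 6679.4) = 2500 / 113.55 ≈ 22.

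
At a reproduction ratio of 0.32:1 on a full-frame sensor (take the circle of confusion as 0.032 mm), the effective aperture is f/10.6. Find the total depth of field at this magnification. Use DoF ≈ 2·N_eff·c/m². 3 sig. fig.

At magnification m, DoF ≈ 2·N_eff·c/m² = 2 × 10.6 × 0.032 / 0.32² = 0.6784 / 0.1024 ≈ 6.62 mm.

6.62 mm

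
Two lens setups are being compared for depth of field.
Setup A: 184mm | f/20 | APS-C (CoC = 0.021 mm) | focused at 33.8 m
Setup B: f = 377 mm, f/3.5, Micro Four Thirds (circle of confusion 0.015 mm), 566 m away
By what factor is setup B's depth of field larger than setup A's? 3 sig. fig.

7.25

Setup A: H = 184²/(20×0.021) + 184 ≈ 80793.5 mm; DoF = Df − Dn = 57978 − 23853 ≈ 34125 mm.
Setup B: H = 377²/(3.5×0.015) + 377 ≈ 2707596.0 mm; DoF = Df − Dn = 715488 − 468182 ≈ 247306 mm.
Ratio = 247306 / 34125 ≈ 7.25.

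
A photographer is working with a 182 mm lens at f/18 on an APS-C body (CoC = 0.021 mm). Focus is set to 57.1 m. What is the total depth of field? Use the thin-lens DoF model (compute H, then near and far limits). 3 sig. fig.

128 m

Hyperfocal distance H = f²/(N·c) + f = 182²/(18 × 0.021) + 182 = 33124/0.378 + 182 ≈ 87811.6 mm ≈ 87.81 m.
Near limit Dn = s·(H − f)/(H + s − 2f) = 57100 × (87811.6 − 182) / (87811.6 + 57100 − 2 × 182) = 57100 × 87629.6 / 144547.6 ≈ 34616 mm.
Far limit Df = s·(H − f)/(H − s) = 57100 × (87811.6 − 182) / (87811.6 − 57100) = 57100 × 87629.6 / 30711.6 ≈ 162924 mm.
Depth of field = Df − Dn = 162924 − 34616 ≈ 128308 mm ≈ 128 m.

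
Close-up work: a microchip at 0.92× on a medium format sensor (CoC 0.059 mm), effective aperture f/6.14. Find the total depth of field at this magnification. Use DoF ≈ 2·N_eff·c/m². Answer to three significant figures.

0.856 mm

At magnification m, DoF ≈ 2·N_eff·c/m² = 2 × 6.14 × 0.059 / 0.92² = 0.7245 / 0.8464 ≈ 0.856 mm.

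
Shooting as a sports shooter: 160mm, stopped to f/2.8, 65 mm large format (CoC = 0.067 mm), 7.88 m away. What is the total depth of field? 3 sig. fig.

0.894 m

Hyperfocal distance H = f²/(N·c) + f = 160²/(2.8 × 0.067) + 160 = 25600/0.1876 + 160 ≈ 136620.6 mm ≈ 136.6 m.
Near limit Dn = s·(H − f)/(H + s − 2f) = 7880 × (136620.6 − 160) / (136620.6 + 7880 − 2 × 160) = 7880 × 136460.6 / 144180.6 ≈ 7458.07 mm.
Far limit Df = s·(H − f)/(H − s) = 7880 × (136620.6 − 160) / (136620.6 − 7880) = 7880 × 136460.6 / 128740.6 ≈ 8352.53 mm.
Depth of field = Df − Dn = 8352.53 − 7458.07 ≈ 894.46 mm ≈ 0.894 m.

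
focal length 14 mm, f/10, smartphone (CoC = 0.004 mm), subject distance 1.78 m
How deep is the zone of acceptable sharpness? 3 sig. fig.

1.47 m

Hyperfocal distance H = f²/(N·c) + f = 14²/(10 × 0.004) + 14 = 196/0.04 + 14 ≈ 4914.0 mm ≈ 4.914 m.
Near limit Dn = s·(H − f)/(H + s − 2f) = 1780 × (4914.0 − 14) / (4914.0 + 1780 − 2 × 14) = 1780 × 4900.0 / 6666.0 ≈ 1308.4 mm.
Far limit Df = s·(H − f)/(H − s) = 1780 × (4914.0 − 14) / (4914.0 − 1780) = 1780 × 4900.0 / 3134.0 ≈ 2783.0 mm.
Depth of field = Df − Dn = 2783.0 − 1308.4 ≈ 1474.6 mm ≈ 1.47 m.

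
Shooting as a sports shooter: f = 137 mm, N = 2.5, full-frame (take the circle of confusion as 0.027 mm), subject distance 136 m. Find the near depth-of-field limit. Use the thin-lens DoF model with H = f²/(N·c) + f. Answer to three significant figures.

91.4 m

Hyperfocal distance H = f²/(N·c) + f = 137²/(2.5 × 0.027) + 137 = 18769/0.0675 + 137 ≈ 278196.3 mm ≈ 278.2 m.
Near limit Dn = s·(H − f)/(H + s − 2f) = 136000 × (278196.3 − 137) / (278196.3 + 136000 − 2 × 137) = 136000 × 278059.3 / 413922.3 ≈ 91360 mm ≈ 91.4 m.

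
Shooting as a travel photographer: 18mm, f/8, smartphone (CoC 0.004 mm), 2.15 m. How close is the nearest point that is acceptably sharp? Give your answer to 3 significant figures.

Hyperfocal distance H = f²/(N·c) + f = 18²/(8 × 0.004) + 18 = 324/0.032 + 18 ≈ 10143.0 mm ≈ 10.14 m.
Near limit Dn = s·(H − f)/(H + s − 2f) = 2150 × (10143.0 − 18) / (10143.0 + 2150 − 2 × 18) = 2150 × 10125.0 / 12257.0 ≈ 1776.0 mm ≈ 1.78 m.

1.78 m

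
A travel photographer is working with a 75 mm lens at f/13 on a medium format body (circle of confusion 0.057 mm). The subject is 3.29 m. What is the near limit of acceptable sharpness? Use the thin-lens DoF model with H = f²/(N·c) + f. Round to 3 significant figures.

Hyperfocal distance H = f²/(N·c) + f = 75²/(13 × 0.057) + 75 = 5625/0.741 + 75 ≈ 7666.1 mm ≈ 7.666 m.
Near limit Dn = s·(H − f)/(H + s − 2f) = 3290 × (7666.1 − 75) / (7666.1 + 3290 − 2 × 75) = 3290 × 7591.1 / 10806.1 ≈ 2311.2 mm ≈ 2.31 m.

2.31 m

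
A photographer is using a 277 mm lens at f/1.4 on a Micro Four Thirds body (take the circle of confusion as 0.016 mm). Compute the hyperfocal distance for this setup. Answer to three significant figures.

3430 m

Hyperfocal distance H = f²/(N·c) + f = 277²/(1.4 × 0.016) + 277 = 76729/0.0224 + 277 ≈ 3425678.8 mm ≈ 3430 m.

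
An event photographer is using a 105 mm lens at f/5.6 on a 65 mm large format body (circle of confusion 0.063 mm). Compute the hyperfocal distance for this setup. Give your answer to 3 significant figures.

Hyperfocal distance H = f²/(N·c) + f = 105²/(5.6 × 0.063) + 105 = 11025/0.3528 + 105 ≈ 31355.0 mm ≈ 31.4 m.

31.4 m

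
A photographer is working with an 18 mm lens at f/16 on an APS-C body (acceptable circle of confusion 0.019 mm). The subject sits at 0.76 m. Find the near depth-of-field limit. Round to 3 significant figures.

448 mm

Hyperfocal distance H = f²/(N·c) + f = 18²/(16 × 0.019) + 18 = 324/0.304 + 18 ≈ 1083.8 mm ≈ 1.084 m.
Near limit Dn = s·(H − f)/(H + s − 2f) = 760 × (1083.8 − 18) / (1083.8 + 760 − 2 × 18) = 760 × 1065.8 / 1807.8 ≈ 448.06 mm.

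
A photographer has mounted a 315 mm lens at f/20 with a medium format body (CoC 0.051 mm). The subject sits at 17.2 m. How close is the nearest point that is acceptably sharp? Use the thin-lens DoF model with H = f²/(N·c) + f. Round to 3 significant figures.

14.7 m

Hyperfocal distance H = f²/(N·c) + f = 315²/(20 × 0.051) + 315 = 99225/1.02 + 315 ≈ 97594.4 mm ≈ 97.59 m.
Near limit Dn = s·(H − f)/(H + s − 2f) = 17200 × (97594.4 − 315) / (97594.4 + 17200 − 2 × 315) = 17200 × 97279.4 / 114164.4 ≈ 14656 mm ≈ 14.7 m.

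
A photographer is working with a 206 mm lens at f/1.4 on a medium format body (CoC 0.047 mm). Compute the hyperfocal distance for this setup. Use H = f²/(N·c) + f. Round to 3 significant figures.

Hyperfocal distance H = f²/(N·c) + f = 206²/(1.4 × 0.047) + 206 = 42436/0.0658 + 206 ≈ 645130.0 mm ≈ 645 m.

645 m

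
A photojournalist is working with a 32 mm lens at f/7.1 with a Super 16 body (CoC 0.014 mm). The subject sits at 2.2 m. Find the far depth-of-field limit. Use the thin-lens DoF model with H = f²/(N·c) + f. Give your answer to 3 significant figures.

2.79 m

Hyperfocal distance H = f²/(N·c) + f = 32²/(7.1 × 0.014) + 32 = 1024/0.0994 + 32 ≈ 10333.8 mm ≈ 10.33 m.
Far limit Df = s·(H − f)/(H − s) = 2200 × (10333.8 − 32) / (10333.8 − 2200) = 2200 × 10301.8 / 8133.8 ≈ 2786.4 mm ≈ 2.79 m.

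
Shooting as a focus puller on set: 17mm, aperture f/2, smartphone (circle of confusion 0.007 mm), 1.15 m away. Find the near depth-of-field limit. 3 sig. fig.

1.09 m

Hyperfocal distance H = f²/(N·c) + f = 17²/(2 × 0.007) + 17 = 289/0.014 + 17 ≈ 20659.9 mm ≈ 20.66 m.
Near limit Dn = s·(H − f)/(H + s − 2f) = 1150 × (20659.9 − 17) / (20659.9 + 1150 − 2 × 17) = 1150 × 20642.9 / 21775.9 ≈ 1090.2 mm ≈ 1.09 m.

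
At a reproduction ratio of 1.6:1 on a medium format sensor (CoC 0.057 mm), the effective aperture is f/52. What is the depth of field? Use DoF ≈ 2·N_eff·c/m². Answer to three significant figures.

2.32 mm

At magnification m, DoF ≈ 2·N_eff·c/m² = 2 × 52 × 0.057 / 1.6² = 5.928 / 2.56 ≈ 2.32 mm.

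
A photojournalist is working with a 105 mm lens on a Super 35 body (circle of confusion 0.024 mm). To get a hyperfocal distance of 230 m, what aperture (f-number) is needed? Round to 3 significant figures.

f/2.00

Rearrange H = f²/(N·c) + f for N: N = f² / ((H − f)·c).
N = 105² / ((230000 − 105) × 0.024) = 11025 / 5517 ≈ 2.00.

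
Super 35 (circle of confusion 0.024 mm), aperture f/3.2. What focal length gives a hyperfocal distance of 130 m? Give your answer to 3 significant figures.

From H = f²/(N·c) + f, with f ≪ H: f ≈ √(H·N·c) = √(130000 × 3.2 × 0.024) = √9984.0 ≈ 99.92 mm.
The +f correction barely moves this — solving exactly, f² + N·c·f − N·c·H = 0 ⇒ f = (−N·c + √((N·c)² + 4·N·c·H))/2 = (−0.0768 + √39936)/2 ≈ 99.882 mm, so f ≈ 99.9 mm.

99.9 mm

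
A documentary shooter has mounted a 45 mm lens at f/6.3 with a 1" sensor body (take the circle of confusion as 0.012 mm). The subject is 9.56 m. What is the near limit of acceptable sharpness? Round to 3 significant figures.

Hyperfocal distance H = f²/(N·c) + f = 45²/(6.3 × 0.012) + 45 = 2025/0.0756 + 45 ≈ 26830.7 mm ≈ 26.83 m.
Near limit Dn = s·(H − f)/(H + s − 2f) = 9560 × (26830.7 − 45) / (26830.7 + 9560 − 2 × 45) = 9560 × 26785.7 / 36300.7 ≈ 7054.2 mm ≈ 7.05 m.

7.05 m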